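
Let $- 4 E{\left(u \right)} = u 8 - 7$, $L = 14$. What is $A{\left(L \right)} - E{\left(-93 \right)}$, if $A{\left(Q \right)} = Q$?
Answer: $- \frac{695}{4} \approx -173.75$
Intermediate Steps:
$E{\left(u \right)} = \frac{7}{4} - 2 u$ ($E{\left(u \right)} = - \frac{u 8 - 7}{4} = - \frac{8 u - 7}{4} = - \frac{-7 + 8 u}{4} = \frac{7}{4} - 2 u$)
$A{\left(L \right)} - E{\left(-93 \right)} = 14 - \left(\frac{7}{4} - -186\right) = 14 - \left(\frac{7}{4} + 186\right) = 14 - \frac{751}{4} = - \frac{695}{4}$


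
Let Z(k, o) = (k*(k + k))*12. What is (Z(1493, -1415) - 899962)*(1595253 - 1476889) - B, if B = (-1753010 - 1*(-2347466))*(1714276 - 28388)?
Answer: 5223430400968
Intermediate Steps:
Z(k, o) = 24*k**2 (Z(k, o) = (k*(2*k))*12 = (2*k**2)*12 = 24*k**2)
B = 1002186236928 (B = (-1753010 + 2347466)*1685888 = 594456*1685888 = 1002186236928)
(Z(1493, -1415) - 899962)*(1595253 - 1476889) - B = (24*1493**2 - 899962)*(1595253 - 1476889) - 1*1002186236928 = (24*2229049 - 899962)*118364 - 1002186236928 = (53497176 - 899962)*118364 - 1002186236928 = 52597214*118364 - 1002186236928 = 6225616637896 - 1002186236928 = 5223430400968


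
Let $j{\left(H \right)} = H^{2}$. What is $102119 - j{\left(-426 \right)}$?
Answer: $-79357$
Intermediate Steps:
$102119 - j{\left(-426 \right)} = 102119 - \left(-426\right)^{2} = 102119 - 181476 = -79357$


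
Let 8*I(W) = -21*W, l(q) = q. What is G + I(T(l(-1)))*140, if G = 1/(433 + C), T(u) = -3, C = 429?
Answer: 475178/431 ≈ 1102.5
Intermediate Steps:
I(W) = -21*W/8 (I(W) = (-21*W)/8 = -21*W/8)
G = 1/862 (G = 1/(433 + 429) = 1/862 ≈ 0.0011601)
G + I(T(l(-1)))*140 = 1/862 - 21/8*(-3)*140 = 1/862 + (63/8)*140 = 1/862 + 2205/2 = 475178/431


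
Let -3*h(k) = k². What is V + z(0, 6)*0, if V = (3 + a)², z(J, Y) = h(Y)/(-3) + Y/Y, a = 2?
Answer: 25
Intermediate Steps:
h(k) = -k²/3
z(J, Y) = 1 + Y²/9 (z(J, Y) = -Y²/3/(-3) + Y/Y = -Y²/3*(-⅓) + 1 = Y²/9 + 1 = 1 + Y²/9)
V = 25 (V = (3 + 2)² = 5² = 25)
V + z(0, 6)*0 = 25 + (1 + (⅑)*6²)*0 = 25 + (1 + (⅑)*36)*0 = 25 + (1 + 4)*0 = 25 + 5*0 = 25 + 0 = 25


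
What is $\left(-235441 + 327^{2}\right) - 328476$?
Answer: $-456988$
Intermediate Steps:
$\left(-235441 + 327^{2}\right) - 328476 = \left(-235441 + 106929\right) - 328476 = -128512 - 328476 = -456988$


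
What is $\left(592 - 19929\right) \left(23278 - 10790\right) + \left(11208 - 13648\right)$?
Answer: $-241482896$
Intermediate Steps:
$\left(592 - 19929\right) \left(23278 - 10790\right) + \left(11208 - 13648\right) = \left(-19337\right) 12488 - 2440 = -241480456 - 2440 = -241482896$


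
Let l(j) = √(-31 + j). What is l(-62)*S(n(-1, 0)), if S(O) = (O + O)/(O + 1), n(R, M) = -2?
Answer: 4*I*√93 ≈ 38.575*I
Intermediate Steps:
S(O) = 2*O/(1 + O) (S(O) = (2*O)/(1 + O) = 2*O/(1 + O))
l(-62)*S(n(-1, 0)) = √(-31 - 62)*(2*(-2)/(1 - 2)) = √(-93)*(2*(-2)/(-1)) = (I*√93)*(2*(-2)*(-1)) = (I*√93)*4 = 4*I*√93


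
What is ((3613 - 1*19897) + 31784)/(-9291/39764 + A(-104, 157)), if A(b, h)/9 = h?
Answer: 616342000/56177241 ≈ 10.971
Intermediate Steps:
A(b, h) = 9*h
((3613 - 1*19897) + 31784)/(-9291/39764 + A(-104, 157)) = ((3613 - 1*19897) + 31784)/(-9291/39764 + 9*157) = ((3613 - 19897) + 31784)/(-9291*1/39764 + 1413) = (-16284 + 31784)/(-9291/39764 + 1413) = 15500/(56177241/39764) = 15500*(39764/56177241) = 616342000/56177241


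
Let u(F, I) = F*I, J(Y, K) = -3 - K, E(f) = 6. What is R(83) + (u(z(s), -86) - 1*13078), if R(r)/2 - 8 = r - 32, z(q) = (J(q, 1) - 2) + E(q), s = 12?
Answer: -12960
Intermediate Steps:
z(q) = 0 (z(q) = ((-3 - 1*1) - 2) + 6 = ((-3 - 1) - 2) + 6 = (-4 - 2) + 6 = -6 + 6 = 0)
R(r) = -48 + 2*r (R(r) = 16 + 2*(r - 32) = 16 + 2*(-32 + r) = 16 + (-64 + 2*r) = -48 + 2*r)
R(83) + (u(z(s), -86) - 1*13078) = (-48 + 2*83) + (0*(-86) - 1*13078) = (-48 + 166) + (0 - 13078) = 118 - 13078 = -12960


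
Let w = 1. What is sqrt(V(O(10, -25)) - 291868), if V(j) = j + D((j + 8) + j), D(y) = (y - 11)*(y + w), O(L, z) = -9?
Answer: 38*I*sqrt(202) ≈ 540.08*I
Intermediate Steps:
D(y) = (1 + y)*(-11 + y) (D(y) = (y - 11)*(y + 1) = (-11 + y)*(1 + y) = (1 + y)*(-11 + y))
V(j) = -91 + (8 + 2*j)**2 - 19*j (V(j) = j + (-11 + ((j + 8) + j)**2 - 10*((j + 8) + j)) = j + (-11 + ((8 + j) + j)**2 - 10*((8 + j) + j)) = j + (-11 + (8 + 2*j)**2 - 10*(8 + 2*j)) = j + (-11 + (8 + 2*j)**2 + (-80 - 20*j)) = j + (-91 + (8 + 2*j)**2 - 20*j) = -91 + (8 + 2*j)**2 - 19*j)
sqrt(V(O(10, -25)) - 291868) = sqrt((-27 + 4*(-9)**2 + 13*(-9)) - 291868) = sqrt((-27 + 4*81 - 117) - 291868) = sqrt((-27 + 324 - 117) - 291868) = sqrt(180 - 291868) = sqrt(-291688) = 38*I*sqrt(202)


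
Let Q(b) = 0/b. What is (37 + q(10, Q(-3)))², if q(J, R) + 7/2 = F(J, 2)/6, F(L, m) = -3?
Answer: 1089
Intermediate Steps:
Q(b) = 0
q(J, R) = -4 (q(J, R) = -7/2 - 3/6 = -7/2 - 3*⅙ = -7/2 - ½ = -4)
(37 + q(10, Q(-3)))² = (37 - 4)² = 33² = 1089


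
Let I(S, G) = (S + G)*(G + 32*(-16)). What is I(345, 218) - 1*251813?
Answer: -417335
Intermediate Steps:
I(S, G) = (-512 + G)*(G + S) (I(S, G) = (G + S)*(G - 512) = (G + S)*(-512 + G) = (-512 + G)*(G + S))
I(345, 218) - 1*251813 = (218² - 512*218 - 512*345 + 218*345) - 1*251813 = (47524 - 111616 - 176640 + 75210) - 251813 = -165522 - 251813 = -417335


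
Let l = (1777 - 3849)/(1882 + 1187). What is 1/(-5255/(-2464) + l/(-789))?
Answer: 542402784/1157252533 ≈ 0.46870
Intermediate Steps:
l = -2072/3069 ≈ -0.67514
1/(-5255/(-2464) + l/(-789)) = 1/(-5255/(-2464) - 2072/3069/(-789)) = 1/(-5255*(-1/2464) - 2072/3069*(-1/789)) = 1/(5255/2464 + 2072/2421441) = 1/(1157252533/542402784) = 542402784/1157252533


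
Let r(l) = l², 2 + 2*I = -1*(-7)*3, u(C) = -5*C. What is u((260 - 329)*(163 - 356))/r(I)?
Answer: -266340/361 ≈ -737.78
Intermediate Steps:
I = 19/2 (I = -1 + (-1*(-7)*3)/2 = -1 + (7*3)/2 = -1 + (½)*21 = -1 + 21/2 = 19/2 ≈ 9.5000)
u((260 - 329)*(163 - 356))/r(I) = (-5*(260 - 329)*(163 - 356))/((19/2)²) = (-(-345)*(-193))/(361/4) = -5*13317*(4/361) = -66585*4/361 = -266340/361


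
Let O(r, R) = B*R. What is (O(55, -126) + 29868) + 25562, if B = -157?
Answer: 75212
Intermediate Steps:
O(r, R) = -157*R
(O(55, -126) + 29868) + 25562 = (-157*(-126) + 29868) + 25562 = (19782 + 29868) + 25562 = 49650 + 25562 = 75212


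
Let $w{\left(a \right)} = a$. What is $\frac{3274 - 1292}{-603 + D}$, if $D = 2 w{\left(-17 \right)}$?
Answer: $- \frac{1982}{637} \approx -3.1115$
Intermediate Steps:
$D = -34$ ($D = 2 \left(-17\right) = -34$)
$\frac{3274 - 1292}{-603 + D} = \frac{3274 - 1292}{-603 - 34} = \frac{1982}{-637} = 1982 \left(- \frac{1}{637}\right) = - \frac{1982}{637}$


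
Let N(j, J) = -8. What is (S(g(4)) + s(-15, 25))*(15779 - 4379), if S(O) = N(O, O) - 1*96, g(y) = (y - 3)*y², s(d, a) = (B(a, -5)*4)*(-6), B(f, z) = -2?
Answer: -638400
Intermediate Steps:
s(d, a) = 48 (s(d, a) = -2*4*(-6) = -8*(-6) = 48)
g(y) = y²*(-3 + y) (g(y) = (-3 + y)*y² = y²*(-3 + y))
S(O) = -104 (S(O) = -8 - 1*96 = -8 - 96 = -104)
(S(g(4)) + s(-15, 25))*(15779 - 4379) = (-104 + 48)*(15779 - 4379) = -56*11400 = -638400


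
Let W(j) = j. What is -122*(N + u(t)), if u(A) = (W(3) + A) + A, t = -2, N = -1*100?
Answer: 12322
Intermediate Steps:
N = -100
u(A) = 3 + 2*A (u(A) = (3 + A) + A = 3 + 2*A)
-122*(N + u(t)) = -122*(-100 + (3 + 2*(-2))) = -122*(-100 + (3 - 4)) = -122*(-100 - 1) = -122*(-101) = 12322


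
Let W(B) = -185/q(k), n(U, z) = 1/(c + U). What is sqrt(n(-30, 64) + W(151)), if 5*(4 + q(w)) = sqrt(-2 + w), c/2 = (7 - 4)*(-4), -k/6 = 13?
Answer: sqrt(3)*sqrt((24965 + 2*I*sqrt(5))/(5 - I*sqrt(5)))/18 ≈ 6.3532 + 1.3565*I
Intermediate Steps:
k = -78 (k = -6*13 = -78)
c = -24 (c = 2*((7 - 4)*(-4)) = 2*(3*(-4)) = 2*(-12) = -24)
q(w) = -4 + sqrt(-2 + w)/5
n(U, z) = 1/(-24 + U)
W(B) = -185/(-4 + 4*I*sqrt(5)/5) (W(B) = -185/(-4 + sqrt(-2 - 78)/5) = -185/(-4 + sqrt(-80)/5) = -185/(-4 + (4*I*sqrt(5))/5) = -185/(-4 + 4*I*sqrt(5)/5))
sqrt(n(-30, 64) + W(151)) = sqrt(1/(-24 - 30) + (925/24 + 185*I*sqrt(5)/24)) = sqrt(1/(-54) + (925/24 + 185*I*sqrt(5)/24)) = sqrt(-1/54 + (925/24 + 185*I*sqrt(5)/24)) = sqrt(8321/216 + 185*I*sqrt(5)/24)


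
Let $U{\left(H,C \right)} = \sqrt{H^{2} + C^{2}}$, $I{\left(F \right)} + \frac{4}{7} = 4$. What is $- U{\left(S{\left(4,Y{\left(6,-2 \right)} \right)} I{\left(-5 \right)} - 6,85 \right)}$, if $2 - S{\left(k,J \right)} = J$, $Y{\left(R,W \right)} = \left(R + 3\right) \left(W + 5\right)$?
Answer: $- \frac{\sqrt{766189}}{7} \approx -125.05$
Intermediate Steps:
$I{\left(F \right)} = \frac{24}{7}$ ($I{\left(F \right)} = - \frac{4}{7} + 4 = \frac{24}{7}$)
$Y{\left(R,W \right)} = \left(3 + R\right) \left(5 + W\right)$
$S{\left(k,J \right)} = 2 - J$
$U{\left(H,C \right)} = \sqrt{C^{2} + H^{2}}$
$- U{\left(S{\left(4,Y{\left(6,-2 \right)} \right)} I{\left(-5 \right)} - 6,85 \right)} = - \sqrt{85^{2} + \left(\left(2 - \left(15 + 3 \left(-2\right) + 5 \cdot 6 + 6 \left(-2\right)\right)\right) \frac{24}{7} - 6\right)^{2}} = - \sqrt{7225 + \left(\left(2 - \left(15 - 6 + 30 - 12\right)\right) \frac{24}{7} - 6\right)^{2}} = - \sqrt{7225 + \left(\left(2 - 27\right) \frac{24}{7} - 6\right)^{2}} = - \sqrt{7225 + \left(\left(-25\right) \frac{24}{7} - 6\right)^{2}} = - \sqrt{7225 + \left(- \frac{600}{7} - 6\right)^{2}} = - \sqrt{7225 + \left(- \frac{642}{7}\right)^{2}} = - \sqrt{7225 + \frac{412164}{49}} = - \sqrt{\frac{766189}{49}} = - \frac{\sqrt{766189}}{7}$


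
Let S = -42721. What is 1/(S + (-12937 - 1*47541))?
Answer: -1/103199 ≈ -9.6900e-6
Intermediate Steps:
1/(S + (-12937 - 1*47541)) = 1/(-42721 + (-12937 - 1*47541)) = 1/(-42721 + (-12937 - 47541)) = 1/(-42721 - 60478) = 1/(-103199) = -1/103199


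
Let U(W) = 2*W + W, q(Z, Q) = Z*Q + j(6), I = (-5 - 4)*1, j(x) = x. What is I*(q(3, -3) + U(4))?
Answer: -81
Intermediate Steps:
I = -9 (I = -9*1 = -9)
q(Z, Q) = 6 + Q*Z (q(Z, Q) = Z*Q + 6 = Q*Z + 6 = 6 + Q*Z)
U(W) = 3*W
I*(q(3, -3) + U(4)) = -9*((6 - 3*3) + 3*4) = -9*((6 - 9) + 12) = -9*(-3 + 12) = -9*9 = -81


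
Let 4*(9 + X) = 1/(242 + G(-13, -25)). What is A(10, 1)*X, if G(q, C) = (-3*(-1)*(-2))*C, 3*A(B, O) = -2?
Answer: 14111/2352 ≈ 5.9996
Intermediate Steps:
A(B, O) = -2/3 (A(B, O) = (1/3)*(-2) = -2/3)
G(q, C) = -6*C (G(q, C) = (3*(-2))*C = -6*C)
X = -14111/1568 (X = -9 + 1/(4*(242 - 6*(-25))) = -9 + 1/(4*(242 + 150)) = -9 + (1/4)/392 = -9 + (1/4)*(1/392) = -9 + 1/1568 = -14111/1568 ≈ -8.9994)
A(10, 1)*X = -2/3*(-14111/1568) = 14111/2352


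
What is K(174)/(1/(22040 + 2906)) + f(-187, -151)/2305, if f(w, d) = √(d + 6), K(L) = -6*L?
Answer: -26043624 + I*√145/2305 ≈ -2.6044e+7 + 0.0052241*I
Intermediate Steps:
f(w, d) = √(6 + d)
K(174)/(1/(22040 + 2906)) + f(-187, -151)/2305 = (-6*174)/(1/(22040 + 2906)) + √(6 - 151)/2305 = -1044/(1/24946) + √(-145)*(1/2305) = -1044/1/24946 + (I*√145)*(1/2305) = -1044*24946 + I*√145/2305 = -26043624 + I*√145/2305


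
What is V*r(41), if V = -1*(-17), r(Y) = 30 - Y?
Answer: -187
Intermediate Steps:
V = 17
V*r(41) = 17*(30 - 1*41) = 17*(30 - 41) = 17*(-11) = -187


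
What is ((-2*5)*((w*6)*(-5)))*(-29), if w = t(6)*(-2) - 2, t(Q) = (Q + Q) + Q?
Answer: 330600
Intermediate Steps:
t(Q) = 3*Q (t(Q) = 2*Q + Q = 3*Q)
w = -38 (w = (3*6)*(-2) - 2 = 18*(-2) - 2 = -36 - 2 = -38)
((-2*5)*((w*6)*(-5)))*(-29) = ((-2*5)*(-38*6*(-5)))*(-29) = -(-2280)*(-5)*(-29) = -10*1140*(-29) = -11400*(-29) = 330600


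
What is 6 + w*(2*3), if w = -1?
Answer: 0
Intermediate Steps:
6 + w*(2*3) = 6 - 2*3 = 6 - 1*6 = 6 - 6 = 0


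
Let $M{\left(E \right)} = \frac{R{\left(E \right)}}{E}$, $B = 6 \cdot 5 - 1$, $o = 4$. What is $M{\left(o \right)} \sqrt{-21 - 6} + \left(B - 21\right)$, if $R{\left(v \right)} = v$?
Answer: $8 + 3 i \sqrt{3} \approx 8.0 + 5.1962 i$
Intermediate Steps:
$B = 29$ ($B = 30 - 1 = 29$)
$M{\left(E \right)} = 1$ ($M{\left(E \right)} = \frac{E}{E} = 1$)
$M{\left(o \right)} \sqrt{-21 - 6} + \left(B - 21\right) = 1 \sqrt{-21 - 6} + \left(29 - 21\right) = 1 \sqrt{-27} + 8 = 1 \cdot 3 i \sqrt{3} + 8 = 3 i \sqrt{3} + 8 = 8 + 3 i \sqrt{3}$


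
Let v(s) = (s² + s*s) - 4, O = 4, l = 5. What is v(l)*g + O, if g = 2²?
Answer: 188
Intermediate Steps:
g = 4
v(s) = -4 + 2*s² (v(s) = (s² + s²) - 4 = 2*s² - 4 = -4 + 2*s²)
v(l)*g + O = (-4 + 2*5²)*4 + 4 = (-4 + 2*25)*4 + 4 = (-4 + 50)*4 + 4 = 46*4 + 4 = 184 + 4 = 188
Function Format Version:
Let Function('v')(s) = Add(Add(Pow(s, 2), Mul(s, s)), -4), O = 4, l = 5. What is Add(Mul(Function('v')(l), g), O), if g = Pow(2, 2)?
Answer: 188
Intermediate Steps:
g = 4
Function('v')(s) = Add(-4, Mul(2, Pow(s, 2))) (Function('v')(s) = Add(Add(Pow(s, 2), Pow(s, 2)), -4) = Add(Mul(2, Pow(s, 2)), -4) = Add(-4, Mul(2, Pow(s, 2))))
Add(Mul(Function('v')(l), g), O) = Add(Mul(Add(-4, Mul(2, Pow(5, 2))), 4), 4) = Add(Mul(Add(-4, Mul(2, 25)), 4), 4) = Add(Mul(Add(-4, 50), 4), 4) = Add(Mul(46, 4), 4) = Add(184, 4) = 188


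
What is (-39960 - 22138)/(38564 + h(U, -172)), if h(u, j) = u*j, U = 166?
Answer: -31049/5006 ≈ -6.2024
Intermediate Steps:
h(u, j) = j*u
(-39960 - 22138)/(38564 + h(U, -172)) = (-39960 - 22138)/(38564 - 172*166) = -62098/(38564 - 28552) = -62098/10012 = -62098*1/10012 = -31049/5006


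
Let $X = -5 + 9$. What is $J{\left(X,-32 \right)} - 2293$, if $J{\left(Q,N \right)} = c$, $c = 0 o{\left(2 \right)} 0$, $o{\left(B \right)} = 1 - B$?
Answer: $-2293$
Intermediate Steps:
$c = 0$ ($c = 0 \left(1 - 2\right) 0 = 0 \left(-1\right) 0 = 0 \cdot 0 = 0$)
$X = 4$
$J{\left(Q,N \right)} = 0$
$J{\left(X,-32 \right)} - 2293 = 0 - 2293 = -2293$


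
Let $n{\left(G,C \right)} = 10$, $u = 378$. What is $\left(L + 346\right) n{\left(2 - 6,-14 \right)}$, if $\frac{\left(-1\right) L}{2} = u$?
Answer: $-4100$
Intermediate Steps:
$L = -756$ ($L = \left(-2\right) 378 = -756$)
$\left(L + 346\right) n{\left(2 - 6,-14 \right)} = \left(-756 + 346\right) 10 = \left(-410\right) 10 = -4100$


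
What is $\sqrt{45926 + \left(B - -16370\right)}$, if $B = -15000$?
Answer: $8 \sqrt{739} \approx 217.48$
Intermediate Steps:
$\sqrt{45926 + \left(B - -16370\right)} = \sqrt{45926 - -1370} = \sqrt{45926 + \left(-15000 + 16370\right)} = \sqrt{45926 + 1370} = \sqrt{47296} = 8 \sqrt{739}$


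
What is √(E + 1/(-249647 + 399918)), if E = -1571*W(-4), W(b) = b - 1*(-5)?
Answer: 2*I*√8868834381385/150271 ≈ 39.636*I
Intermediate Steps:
W(b) = 5 + b (W(b) = b + 5 = 5 + b)
E = -1571 (E = -1571*(5 - 4) = -1571*1 = -1571)
√(E + 1/(-249647 + 399918)) = √(-1571 + 1/(-249647 + 399918)) = √(-1571 + 1/150271) = √(-236075740/150271) = 2*I*√8868834381385/150271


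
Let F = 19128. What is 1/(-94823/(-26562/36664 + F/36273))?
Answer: 43695739/21017727698476 ≈ 2.0790e-6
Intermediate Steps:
1/(-94823/(-26562/36664 + F/36273)) = 1/(-94823/(-26562/36664 + 19128/36273)) = 1/(-94823/(-26562*1/36664 + 19128*(1/36273))) = 1/(-94823/(-13281/18332 + 6376/12091)) = 1/(-94823/(-43695739/221652212)) = 1/(-94823*(-221652212/43695739)) = 1/(21017727698476/43695739) = 43695739/21017727698476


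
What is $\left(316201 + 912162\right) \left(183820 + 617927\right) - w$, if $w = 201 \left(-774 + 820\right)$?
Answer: $984836340915$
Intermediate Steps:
$w = 9246$ ($w = 201 \cdot 46 = 9246$)
$\left(316201 + 912162\right) \left(183820 + 617927\right) - w = \left(316201 + 912162\right) \left(183820 + 617927\right) - 9246 = 1228363 \cdot 801747 - 9246 = 984836350161 - 9246 = 984836340915$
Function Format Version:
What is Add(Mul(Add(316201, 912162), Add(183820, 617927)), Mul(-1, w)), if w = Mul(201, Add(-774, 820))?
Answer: 984836340915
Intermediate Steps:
w = 9246 (w = Mul(201, 46) = 9246)
Add(Mul(Add(316201, 912162), Add(183820, 617927)), Mul(-1, w)) = Add(Mul(Add(316201, 912162), Add(183820, 617927)), Mul(-1, 9246)) = Add(Mul(1228363, 801747), -9246) = Add(984836350161, -9246) = 984836340915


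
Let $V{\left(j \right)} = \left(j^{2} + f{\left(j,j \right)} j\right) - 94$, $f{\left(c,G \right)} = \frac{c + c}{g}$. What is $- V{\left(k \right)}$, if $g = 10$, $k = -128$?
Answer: $- \frac{97834}{5} \approx -19567.0$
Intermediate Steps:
$f{\left(c,G \right)} = \frac{c}{5}$ ($f{\left(c,G \right)} = \frac{c + c}{10} = 2 c \frac{1}{10} = \frac{c}{5}$)
$V{\left(j \right)} = -94 + \frac{6 j^{2}}{5}$ ($V{\left(j \right)} = \left(j^{2} + \frac{j}{5} j\right) - 94 = \left(j^{2} + \frac{j^{2}}{5}\right) - 94 = \frac{6 j^{2}}{5} - 94 = -94 + \frac{6 j^{2}}{5}$)
$- V{\left(k \right)} = - (-94 + \frac{6 \left(-128\right)^{2}}{5}) = - (-94 + \frac{6}{5} \cdot 16384) = - (-94 + \frac{98304}{5}) = \left(-1\right) \frac{97834}{5} = - \frac{97834}{5}$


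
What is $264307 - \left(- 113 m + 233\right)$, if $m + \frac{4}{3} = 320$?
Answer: $\frac{900250}{3} \approx 3.0008 \cdot 10^{5}$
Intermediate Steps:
$m = \frac{956}{3}$ ($m = - \frac{4}{3} + 320 = \frac{956}{3} \approx 318.67$)
$264307 - \left(- 113 m + 233\right) = 264307 - \left(\left(-113\right) \frac{956}{3} + 233\right) = 264307 - \left(- \frac{108028}{3} + 233\right) = 264307 - - \frac{107329}{3} = 264307 + \frac{107329}{3} = \frac{900250}{3}$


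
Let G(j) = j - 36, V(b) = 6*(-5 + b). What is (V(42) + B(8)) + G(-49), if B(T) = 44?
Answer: 181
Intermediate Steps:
V(b) = -30 + 6*b
G(j) = -36 + j
(V(42) + B(8)) + G(-49) = ((-30 + 6*42) + 44) + (-36 - 49) = ((-30 + 252) + 44) - 85 = (222 + 44) - 85 = 266 - 85 = 181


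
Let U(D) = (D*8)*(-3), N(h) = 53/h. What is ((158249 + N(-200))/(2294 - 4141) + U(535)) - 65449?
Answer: -28951606347/369400 ≈ -78375.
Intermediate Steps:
U(D) = -24*D (U(D) = (8*D)*(-3) = -24*D)
((158249 + N(-200))/(2294 - 4141) + U(535)) - 65449 = ((158249 + 53/(-200))/(2294 - 4141) - 24*535) - 65449 = ((158249 + 53*(-1/200))/(-1847) - 12840) - 65449 = ((158249 - 53/200)*(-1/1847) - 12840) - 65449 = ((31649747/200)*(-1/1847) - 12840) - 65449 = (-31649747/369400 - 12840) - 65449 = -4774745747/369400 - 65449 = -28951606347/369400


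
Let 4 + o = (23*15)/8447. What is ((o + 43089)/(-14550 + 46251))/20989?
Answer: 363939340/5620399725183 ≈ 6.4753e-5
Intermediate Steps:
o = -33443/8447 (o = -4 + (23*15)/8447 = -4 + 345*(1/8447) = -4 + 345/8447 = -33443/8447 ≈ -3.9592)
((o + 43089)/(-14550 + 46251))/20989 = ((-33443/8447 + 43089)/(-14550 + 46251))/20989 = ((363939340/8447)/31701)*(1/20989) = ((363939340/8447)*(1/31701))*(1/20989) = (363939340/267778347)*(1/20989) = 363939340/5620399725183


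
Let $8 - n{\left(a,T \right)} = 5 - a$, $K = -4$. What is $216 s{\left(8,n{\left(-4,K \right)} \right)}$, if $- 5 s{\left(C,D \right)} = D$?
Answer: $\frac{216}{5} \approx 43.2$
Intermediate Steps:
$n{\left(a,T \right)} = 3 + a$ ($n{\left(a,T \right)} = 8 - \left(5 - a\right) = 8 + \left(-5 + a\right) = 3 + a$)
$s{\left(C,D \right)} = - \frac{D}{5}$
$216 s{\left(8,n{\left(-4,K \right)} \right)} = 216 \left(- \frac{3 - 4}{5}\right) = 216 \left(\left(- \frac{1}{5}\right) \left(-1\right)\right) = 216 \cdot \frac{1}{5} = \frac{216}{5}$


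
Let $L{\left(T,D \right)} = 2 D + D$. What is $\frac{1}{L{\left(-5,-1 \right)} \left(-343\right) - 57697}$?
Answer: $- \frac{1}{56668} \approx -1.7647 \cdot 10^{-5}$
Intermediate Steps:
$L{\left(T,D \right)} = 3 D$
$\frac{1}{L{\left(-5,-1 \right)} \left(-343\right) - 57697} = \frac{1}{3 \left(-1\right) \left(-343\right) - 57697} = \frac{1}{\left(-3\right) \left(-343\right) - 57697} = \frac{1}{1029 - 57697} = \frac{1}{-56668} = - \frac{1}{56668}$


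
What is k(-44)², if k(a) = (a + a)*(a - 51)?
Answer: 69889600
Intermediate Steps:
k(a) = 2*a*(-51 + a) (k(a) = (2*a)*(-51 + a) = 2*a*(-51 + a))
k(-44)² = (2*(-44)*(-51 - 44))² = (2*(-44)*(-95))² = 8360² = 69889600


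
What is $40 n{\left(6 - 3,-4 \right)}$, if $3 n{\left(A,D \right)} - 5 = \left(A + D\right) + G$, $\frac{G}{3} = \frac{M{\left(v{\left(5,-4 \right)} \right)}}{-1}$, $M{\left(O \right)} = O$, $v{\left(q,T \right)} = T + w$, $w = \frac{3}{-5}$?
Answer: $\frac{712}{3} \approx 237.33$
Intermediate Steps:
$w = - \frac{3}{5}$ ($w = 3 \left(- \frac{1}{5}\right) = - \frac{3}{5} \approx -0.6$)
$v{\left(q,T \right)} = - \frac{3}{5} + T$ ($v{\left(q,T \right)} = T - \frac{3}{5} = - \frac{3}{5} + T$)
$G = \frac{69}{5}$ ($G = 3 \frac{- \frac{3}{5} - 4}{-1} = 3 \left(\left(- \frac{23}{5}\right) \left(-1\right)\right) = 3 \cdot \frac{23}{5} = \frac{69}{5} \approx 13.8$)
$n{\left(A,D \right)} = \frac{94}{15} + \frac{A}{3} + \frac{D}{3}$ ($n{\left(A,D \right)} = \frac{5}{3} + \frac{\left(A + D\right) + \frac{69}{5}}{3} = \frac{5}{3} + \frac{\frac{69}{5} + A + D}{3} = \frac{5}{3} + \left(\frac{23}{5} + \frac{A}{3} + \frac{D}{3}\right) = \frac{94}{15} + \frac{A}{3} + \frac{D}{3}$)
$40 n{\left(6 - 3,-4 \right)} = 40 \left(\frac{94}{15} + \frac{6 - 3}{3} + \frac{1}{3} \left(-4\right)\right) = 40 \left(\frac{94}{15} + \frac{6 - 3}{3} - \frac{4}{3}\right) = 40 \left(\frac{94}{15} + \frac{1}{3} \cdot 3 - \frac{4}{3}\right) = 40 \left(\frac{94}{15} + 1 - \frac{4}{3}\right) = 40 \cdot \frac{89}{15} = \frac{712}{3}$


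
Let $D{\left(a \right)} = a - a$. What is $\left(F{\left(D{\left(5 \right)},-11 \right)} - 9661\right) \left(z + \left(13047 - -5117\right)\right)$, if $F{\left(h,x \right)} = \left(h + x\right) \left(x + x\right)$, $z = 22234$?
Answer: $-380508762$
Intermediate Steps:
$D{\left(a \right)} = 0$
$F{\left(h,x \right)} = 2 x \left(h + x\right)$ ($F{\left(h,x \right)} = \left(h + x\right) 2 x = 2 x \left(h + x\right)$)
$\left(F{\left(D{\left(5 \right)},-11 \right)} - 9661\right) \left(z + \left(13047 - -5117\right)\right) = \left(2 \left(-11\right) \left(0 - 11\right) - 9661\right) \left(22234 + \left(13047 - -5117\right)\right) = \left(2 \left(-11\right) \left(-11\right) - 9661\right) \left(22234 + \left(13047 + 5117\right)\right) = \left(242 - 9661\right) \left(22234 + 18164\right) = \left(-9419\right) 40398 = -380508762$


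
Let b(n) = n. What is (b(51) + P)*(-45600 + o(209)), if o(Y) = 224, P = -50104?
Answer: 2271204928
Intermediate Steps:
(b(51) + P)*(-45600 + o(209)) = (51 - 50104)*(-45600 + 224) = -50053*(-45376) = 2271204928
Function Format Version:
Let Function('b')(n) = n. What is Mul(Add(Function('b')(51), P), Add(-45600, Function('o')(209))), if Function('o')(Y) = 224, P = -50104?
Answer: 2271204928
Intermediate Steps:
Mul(Add(Function('b')(51), P), Add(-45600, Function('o')(209))) = Mul(Add(51, -50104), Add(-45600, 224)) = Mul(-50053, -45376) = 2271204928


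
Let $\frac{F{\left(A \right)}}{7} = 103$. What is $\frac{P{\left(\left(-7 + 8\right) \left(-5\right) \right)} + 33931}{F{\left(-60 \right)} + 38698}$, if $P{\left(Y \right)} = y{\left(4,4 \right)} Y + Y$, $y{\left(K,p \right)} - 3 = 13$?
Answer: $\frac{33846}{39419} \approx 0.85862$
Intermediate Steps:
$y{\left(K,p \right)} = 16$ ($y{\left(K,p \right)} = 3 + 13 = 16$)
$F{\left(A \right)} = 721$ ($F{\left(A \right)} = 7 \cdot 103 = 721$)
$P{\left(Y \right)} = 17 Y$ ($P{\left(Y \right)} = 16 Y + Y = 17 Y$)
$\frac{P{\left(\left(-7 + 8\right) \left(-5\right) \right)} + 33931}{F{\left(-60 \right)} + 38698} = \frac{17 \left(-7 + 8\right) \left(-5\right) + 33931}{721 + 38698} = \frac{17 \cdot 1 \left(-5\right) + 33931}{39419} = \left(17 \left(-5\right) + 33931\right) \frac{1}{39419} = \left(-85 + 33931\right) \frac{1}{39419} = 33846 \cdot \frac{1}{39419} = \frac{33846}{39419}$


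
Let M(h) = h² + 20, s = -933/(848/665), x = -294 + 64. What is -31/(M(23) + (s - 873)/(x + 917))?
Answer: -6019952/106157825 ≈ -0.056708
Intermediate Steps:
x = -230
s = -620445/848 (s = -933/(848*(1/665)) = -933/848/665 = -933*665/848 = -620445/848 ≈ -731.66)
M(h) = 20 + h²
-31/(M(23) + (s - 873)/(x + 917)) = -31/((20 + 23²) + (-620445/848 - 873)/(-230 + 917)) = -31/((20 + 529) - 1360749/848/687) = -31/(549 - 1360749/848*1/687) = -31/(549 - 453583/194192) = -31/106157825/194192 = -31*194192/106157825 = -6019952/106157825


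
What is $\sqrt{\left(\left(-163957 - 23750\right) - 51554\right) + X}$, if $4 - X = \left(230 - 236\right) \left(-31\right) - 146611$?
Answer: $4 i \sqrt{5802} \approx 304.68 i$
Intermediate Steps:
$X = 146429$ ($X = 4 - \left(\left(230 - 236\right) \left(-31\right) - 146611\right) = 4 - \left(\left(-6\right) \left(-31\right) - 146611\right) = 4 - \left(186 - 146611\right) = 4 - -146425 = 4 + 146425 = 146429$)
$\sqrt{\left(\left(-163957 - 23750\right) - 51554\right) + X} = \sqrt{\left(\left(-163957 - 23750\right) - 51554\right) + 146429} = \sqrt{\left(-187707 - 51554\right) + 146429} = \sqrt{-239261 + 146429} = \sqrt{-92832} = 4 i \sqrt{5802}$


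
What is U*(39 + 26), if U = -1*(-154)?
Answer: 10010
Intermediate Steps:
U = 154
U*(39 + 26) = 154*(39 + 26) = 154*65 = 10010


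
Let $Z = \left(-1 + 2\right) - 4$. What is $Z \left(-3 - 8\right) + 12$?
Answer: $45$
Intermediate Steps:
$Z = -3$ ($Z = 1 - 4 = -3$)
$Z \left(-3 - 8\right) + 12 = - 3 \left(-3 - 8\right) + 12 = \left(-3\right) \left(-11\right) + 12 = 33 + 12 = 45$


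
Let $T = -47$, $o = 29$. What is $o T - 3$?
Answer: $-1366$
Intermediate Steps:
$o T - 3 = 29 \left(-47\right) - 3 = -1363 - 3 = -1366$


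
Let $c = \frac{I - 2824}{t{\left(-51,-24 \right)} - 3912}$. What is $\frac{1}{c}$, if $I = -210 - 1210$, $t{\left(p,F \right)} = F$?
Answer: $\frac{984}{1061} \approx 0.92743$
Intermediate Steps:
$I = -1420$
$c = \frac{1061}{984}$ ($c = \frac{-1420 - 2824}{-24 - 3912} = - \frac{4244}{-3936} = \left(-4244\right) \left(- \frac{1}{3936}\right) = \frac{1061}{984} \approx 1.0783$)
$\frac{1}{c} = \frac{1}{\frac{1061}{984}} = \frac{984}{1061}$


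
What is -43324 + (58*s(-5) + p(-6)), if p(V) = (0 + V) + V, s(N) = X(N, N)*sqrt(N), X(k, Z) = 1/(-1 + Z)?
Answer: -43336 - 29*I*sqrt(5)/3 ≈ -43336.0 - 21.615*I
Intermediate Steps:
s(N) = sqrt(N)/(-1 + N)
p(V) = 2*V (p(V) = V + V = 2*V)
-43324 + (58*s(-5) + p(-6)) = -43324 + (58*(sqrt(-5)/(-1 - 5)) + 2*(-6)) = -43324 + (58*((I*sqrt(5))/(-6)) - 12) = -43324 + (58*((I*sqrt(5))*(-1/6)) - 12) = -43324 + (58*(-I*sqrt(5)/6) - 12) = -43324 + (-29*I*sqrt(5)/3 - 12) = -43324 + (-12 - 29*I*sqrt(5)/3) = -43336 - 29*I*sqrt(5)/3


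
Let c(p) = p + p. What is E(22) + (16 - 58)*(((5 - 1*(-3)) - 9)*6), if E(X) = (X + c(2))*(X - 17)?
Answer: 382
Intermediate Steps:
c(p) = 2*p
E(X) = (-17 + X)*(4 + X) (E(X) = (X + 2*2)*(X - 17) = (X + 4)*(-17 + X) = (4 + X)*(-17 + X) = (-17 + X)*(4 + X))
E(22) + (16 - 58)*(((5 - 1*(-3)) - 9)*6) = (-68 + 22² - 13*22) + (16 - 58)*(((5 - 1*(-3)) - 9)*6) = (-68 + 484 - 286) - 42*((5 + 3) - 9)*6 = 130 - 42*(8 - 9)*6 = 130 - (-42)*6 = 130 - 42*(-6) = 130 + 252 = 382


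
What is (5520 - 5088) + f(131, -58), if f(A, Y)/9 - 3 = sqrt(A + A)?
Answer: 459 + 9*sqrt(262) ≈ 604.68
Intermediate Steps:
f(A, Y) = 27 + 9*sqrt(2)*sqrt(A) (f(A, Y) = 27 + 9*sqrt(A + A) = 27 + 9*sqrt(2*A) = 27 + 9*(sqrt(2)*sqrt(A)) = 27 + 9*sqrt(2)*sqrt(A))
(5520 - 5088) + f(131, -58) = (5520 - 5088) + (27 + 9*sqrt(2)*sqrt(131)) = 432 + (27 + 9*sqrt(262)) = 459 + 9*sqrt(262)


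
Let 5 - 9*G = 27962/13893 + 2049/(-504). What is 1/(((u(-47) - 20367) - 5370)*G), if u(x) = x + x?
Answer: -212184/4295101187 ≈ -4.9401e-5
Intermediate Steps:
u(x) = 2*x
G = 166277/212184 (G = 5/9 - (27962/13893 + 2049/(-504))/9 = 5/9 - (27962*(1/13893) + 2049*(-1/504))/9 = 5/9 - (2542/1263 - 683/168)/9 = 5/9 - ⅑*(-48397/23576) = 5/9 + 48397/212184 = 166277/212184 ≈ 0.78365)
1/(((u(-47) - 20367) - 5370)*G) = 1/(((2*(-47) - 20367) - 5370)*(166277/212184)) = (212184/166277)/((-94 - 20367) - 5370) = (212184/166277)/(-20461 - 5370) = (212184/166277)/(-25831) = -1/25831*212184/166277 = -212184/4295101187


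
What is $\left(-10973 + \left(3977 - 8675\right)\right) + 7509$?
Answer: $-8162$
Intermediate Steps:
$\left(-10973 + \left(3977 - 8675\right)\right) + 7509 = \left(-10973 - 4698\right) + 7509 = -15671 + 7509 = -8162$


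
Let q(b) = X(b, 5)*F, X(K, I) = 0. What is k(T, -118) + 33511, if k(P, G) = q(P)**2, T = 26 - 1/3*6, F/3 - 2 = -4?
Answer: 33511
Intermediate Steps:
F = -6 (F = 6 + 3*(-4) = 6 - 12 = -6)
T = 24 (T = 26 - (1/3)*1*6 = 26 - 6/3 = 26 - 1*2 = 26 - 2 = 24)
q(b) = 0 (q(b) = 0*(-6) = 0)
k(P, G) = 0 (k(P, G) = 0**2 = 0)
k(T, -118) + 33511 = 0 + 33511 = 33511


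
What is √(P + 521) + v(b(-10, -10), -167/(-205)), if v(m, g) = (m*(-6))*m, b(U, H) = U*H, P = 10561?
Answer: -60000 + √11082 ≈ -59895.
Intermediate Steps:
b(U, H) = H*U
v(m, g) = -6*m² (v(m, g) = (-6*m)*m = -6*m²)
√(P + 521) + v(b(-10, -10), -167/(-205)) = √(10561 + 521) - 6*(-10*(-10))² = √11082 - 6*100² = √11082 - 6*10000 = √11082 - 60000 = -60000 + √11082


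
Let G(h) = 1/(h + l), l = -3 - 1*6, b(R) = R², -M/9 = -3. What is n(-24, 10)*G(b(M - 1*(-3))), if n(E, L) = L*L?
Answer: 100/891 ≈ 0.11223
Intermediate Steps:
n(E, L) = L²
M = 27 (M = -9*(-3) = 27)
l = -9 (l = -3 - 6 = -9)
G(h) = 1/(-9 + h) (G(h) = 1/(h - 9) = 1/(-9 + h))
n(-24, 10)*G(b(M - 1*(-3))) = 10²/(-9 + (27 - 1*(-3))²) = 100/(-9 + (27 + 3)²) = 100/(-9 + 30²) = 100/(-9 + 900) = 100/891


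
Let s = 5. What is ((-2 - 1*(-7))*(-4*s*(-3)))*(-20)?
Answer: -6000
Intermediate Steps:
((-2 - 1*(-7))*(-4*s*(-3)))*(-20) = ((-2 - 1*(-7))*(-4*5*(-3)))*(-20) = ((-2 + 7)*(-20*(-3)))*(-20) = (5*60)*(-20) = 300*(-20) = -6000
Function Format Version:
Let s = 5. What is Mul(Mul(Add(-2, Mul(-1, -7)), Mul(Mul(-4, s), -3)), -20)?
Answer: -6000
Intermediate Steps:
Mul(Mul(Add(-2, Mul(-1, -7)), Mul(Mul(-4, s), -3)), -20) = Mul(Mul(Add(-2, Mul(-1, -7)), Mul(Mul(-4, 5), -3)), -20) = Mul(Mul(Add(-2, 7), Mul(-20, -3)), -20) = Mul(Mul(5, 60), -20) = Mul(300, -20) = -6000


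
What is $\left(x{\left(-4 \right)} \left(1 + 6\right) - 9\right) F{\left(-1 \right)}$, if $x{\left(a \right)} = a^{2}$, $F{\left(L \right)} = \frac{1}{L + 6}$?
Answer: $\frac{103}{5} \approx 20.6$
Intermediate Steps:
$F{\left(L \right)} = \frac{1}{6 + L}$
$\left(x{\left(-4 \right)} \left(1 + 6\right) - 9\right) F{\left(-1 \right)} = \frac{\left(-4\right)^{2} \left(1 + 6\right) - 9}{6 - 1} = \frac{16 \cdot 7 - 9}{5} = \left(112 - 9\right) \frac{1}{5} = 103 \cdot \frac{1}{5} = \frac{103}{5}$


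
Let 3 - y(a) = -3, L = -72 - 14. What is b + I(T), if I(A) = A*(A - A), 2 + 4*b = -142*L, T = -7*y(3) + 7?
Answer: 6105/2 ≈ 3052.5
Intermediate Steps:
L = -86
y(a) = 6 (y(a) = 3 - 1*(-3) = 3 + 3 = 6)
T = -35 (T = -7*6 + 7 = -42 + 7 = -35)
b = 6105/2 (b = -½ + (-142*(-86))/4 = -½ + (¼)*12212 = -½ + 3053 = 6105/2 ≈ 3052.5)
I(A) = 0 (I(A) = A*0 = 0)
b + I(T) = 6105/2 + 0 = 6105/2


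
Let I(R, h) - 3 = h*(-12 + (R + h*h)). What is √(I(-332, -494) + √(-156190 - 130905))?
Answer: √(-120383845 + I*√287095) ≈ 0.02 + 10972.0*I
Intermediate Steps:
I(R, h) = 3 + h*(-12 + R + h²) (I(R, h) = 3 + h*(-12 + (R + h*h)) = 3 + h*(-12 + (R + h²)) = 3 + h*(-12 + R + h²))
√(I(-332, -494) + √(-156190 - 130905)) = √((3 + (-494)³ - 12*(-494) - 332*(-494)) + √(-156190 - 130905)) = √((3 - 120553784 + 5928 + 164008) + √(-287095)) = √(-120383845 + I*√287095)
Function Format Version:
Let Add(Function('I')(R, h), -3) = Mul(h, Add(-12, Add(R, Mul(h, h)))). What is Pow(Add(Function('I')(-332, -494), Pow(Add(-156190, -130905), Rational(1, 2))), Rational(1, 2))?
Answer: Pow(Add(-120383845, Mul(I, Pow(287095, Rational(1, 2)))), Rational(1, 2)) ≈ Add(0.02, Mul(10972., I))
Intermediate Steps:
Function('I')(R, h) = Add(3, Mul(h, Add(-12, R, Pow(h, 2)))) (Function('I')(R, h) = Add(3, Mul(h, Add(-12, Add(R, Mul(h, h))))) = Add(3, Mul(h, Add(-12, Add(R, Pow(h, 2))))) = Add(3, Mul(h, Add(-12, R, Pow(h, 2)))))
Pow(Add(Function('I')(-332, -494), Pow(Add(-156190, -130905), Rational(1, 2))), Rational(1, 2)) = Pow(Add(Add(3, Pow(-494, 3), Mul(-12, -494), Mul(-332, -494)), Pow(Add(-156190, -130905), Rational(1, 2))), Rational(1, 2)) = Pow(Add(Add(3, -120553784, 5928, 164008), Pow(-287095, Rational(1, 2))), Rational(1, 2)) = Pow(Add(-120383845, Mul(I, Pow(287095, Rational(1, 2)))), Rational(1, 2))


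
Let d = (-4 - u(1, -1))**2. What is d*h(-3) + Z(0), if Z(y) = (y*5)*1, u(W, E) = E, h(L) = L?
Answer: -27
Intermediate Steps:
Z(y) = 5*y (Z(y) = (5*y)*1 = 5*y)
d = 9 (d = (-4 - 1*(-1))**2 = (-4 + 1)**2 = (-3)**2 = 9)
d*h(-3) + Z(0) = 9*(-3) + 5*0 = -27 + 0 = -27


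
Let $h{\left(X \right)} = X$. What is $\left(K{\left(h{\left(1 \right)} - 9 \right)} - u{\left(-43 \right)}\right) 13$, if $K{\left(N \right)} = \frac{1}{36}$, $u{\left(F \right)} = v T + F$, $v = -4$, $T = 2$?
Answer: $\frac{23881}{36} \approx 663.36$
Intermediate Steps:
$u{\left(F \right)} = -8 + F$ ($u{\left(F \right)} = \left(-4\right) 2 + F = -8 + F$)
$K{\left(N \right)} = \frac{1}{36}$
$\left(K{\left(h{\left(1 \right)} - 9 \right)} - u{\left(-43 \right)}\right) 13 = \left(\frac{1}{36} - \left(-8 - 43\right)\right) 13 = \left(\frac{1}{36} - -51\right) 13 = \left(\frac{1}{36} + 51\right) 13 = \frac{1837}{36} \cdot 13 = \frac{23881}{36}$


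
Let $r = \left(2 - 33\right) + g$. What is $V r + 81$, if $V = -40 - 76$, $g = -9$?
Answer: $4721$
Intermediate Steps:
$r = -40$ ($r = \left(2 - 33\right) - 9 = -31 - 9 = -40$)
$V = -116$
$V r + 81 = \left(-116\right) \left(-40\right) + 81 = 4640 + 81 = 4721$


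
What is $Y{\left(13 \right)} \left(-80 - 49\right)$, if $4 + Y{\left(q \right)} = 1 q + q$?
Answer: $-2838$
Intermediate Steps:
$Y{\left(q \right)} = -4 + 2 q$ ($Y{\left(q \right)} = -4 + \left(1 q + q\right) = -4 + \left(q + q\right) = -4 + 2 q$)
$Y{\left(13 \right)} \left(-80 - 49\right) = \left(-4 + 2 \cdot 13\right) \left(-80 - 49\right) = \left(-4 + 26\right) \left(-129\right) = 22 \left(-129\right) = -2838$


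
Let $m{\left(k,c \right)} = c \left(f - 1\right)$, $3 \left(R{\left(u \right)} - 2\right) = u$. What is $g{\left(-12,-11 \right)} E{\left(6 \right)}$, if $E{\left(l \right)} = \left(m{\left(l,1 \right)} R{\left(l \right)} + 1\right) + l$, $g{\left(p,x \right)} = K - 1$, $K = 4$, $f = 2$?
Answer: $33$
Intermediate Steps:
$R{\left(u \right)} = 2 + \frac{u}{3}$
$m{\left(k,c \right)} = c$ ($m{\left(k,c \right)} = c \left(2 - 1\right) = c 1 = c$)
$g{\left(p,x \right)} = 3$ ($g{\left(p,x \right)} = 4 - 1 = 3$)
$E{\left(l \right)} = 3 + \frac{4 l}{3}$ ($E{\left(l \right)} = \left(1 \left(2 + \frac{l}{3}\right) + 1\right) + l = \left(\left(2 + \frac{l}{3}\right) + 1\right) + l = \left(3 + \frac{l}{3}\right) + l = 3 + \frac{4 l}{3}$)
$g{\left(-12,-11 \right)} E{\left(6 \right)} = 3 \left(3 + \frac{4}{3} \cdot 6\right) = 3 \left(3 + 8\right) = 3 \cdot 11 = 33$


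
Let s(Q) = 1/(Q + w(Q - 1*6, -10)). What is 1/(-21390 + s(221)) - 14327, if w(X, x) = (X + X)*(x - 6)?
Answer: -2040680736256/142436011 ≈ -14327.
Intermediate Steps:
w(X, x) = 2*X*(-6 + x) (w(X, x) = (2*X)*(-6 + x) = 2*X*(-6 + x))
s(Q) = 1/(192 - 31*Q) (s(Q) = 1/(Q + 2*(Q - 1*6)*(-6 - 10)) = 1/(Q + 2*(Q - 6)*(-16)) = 1/(Q + 2*(-6 + Q)*(-16)) = 1/(Q + (192 - 32*Q)) = 1/(192 - 31*Q))
1/(-21390 + s(221)) - 14327 = 1/(-21390 - 1/(-192 + 31*221)) - 14327 = 1/(-21390 - 1/(-192 + 6851)) - 14327 = 1/(-21390 - 1/6659) - 14327 = 1/(-142436011/6659) - 14327 = -6659/142436011 - 14327 = -2040680736256/142436011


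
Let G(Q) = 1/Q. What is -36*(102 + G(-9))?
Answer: -3668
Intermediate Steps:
-36*(102 + G(-9)) = -36*(102 + 1/(-9)) = -36*(102 - ⅑) = -36*917/9 = -3668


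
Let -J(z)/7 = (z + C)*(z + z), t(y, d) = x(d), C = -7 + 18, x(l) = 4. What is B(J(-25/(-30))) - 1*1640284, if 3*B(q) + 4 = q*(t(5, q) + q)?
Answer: -1588361039/972 ≈ -1.6341e+6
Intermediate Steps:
C = 11
t(y, d) = 4
J(z) = -14*z*(11 + z) (J(z) = -7*(z + 11)*(z + z) = -7*(11 + z)*2*z = -14*z*(11 + z))
B(q) = -4/3 + q*(4 + q)/3 (B(q) = -4/3 + (q*(4 + q))/3 = -4/3 + q*(4 + q)/3)
B(J(-25/(-30))) - 1*1640284 = (-4/3 + (-14*(-25/(-30))*(11 - 25/(-30)))²/3 + 4*(-14*(-25/(-30))*(11 - 25/(-30)))/3) - 1*1640284 = (-4/3 + (-14*(-25*(-1/30))*(11 - 25*(-1/30)))²/3 + 4*(-14*(-25*(-1/30))*(11 - 25*(-1/30)))/3) - 1640284 = (-4/3 + (-14*⅚*(11 + ⅚))²/3 + 4*(-14*⅚*(11 + ⅚))/3) - 1640284 = (-4/3 + (-14*⅚*71/6)²/3 + 4*(-14*⅚*71/6)/3) - 1640284 = (-4/3 + (-2485/18)²/3 + (4/3)*(-2485/18)) - 1640284 = (-4/3 + (⅓)*(6175225/324) - 4970/27) - 1640284 = (-4/3 + 6175225/972 - 4970/27) - 1640284 = 5995009/972 - 1640284 = -1588361039/972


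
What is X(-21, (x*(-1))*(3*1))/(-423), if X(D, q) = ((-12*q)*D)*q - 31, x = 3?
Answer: -20381/423 ≈ -48.182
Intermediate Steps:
X(D, q) = -31 - 12*D*q² (X(D, q) = (-12*D*q)*q - 31 = -12*D*q² - 31 = -31 - 12*D*q²)
X(-21, (x*(-1))*(3*1))/(-423) = (-31 - 12*(-21)*((3*(-1))*(3*1))²)/(-423) = (-31 - 12*(-21)*(-3*3)²)*(-1/423) = (-31 - 12*(-21)*(-9)²)*(-1/423) = (-31 - 12*(-21)*81)*(-1/423) = (-31 + 20412)*(-1/423) = 20381*(-1/423) = -20381/423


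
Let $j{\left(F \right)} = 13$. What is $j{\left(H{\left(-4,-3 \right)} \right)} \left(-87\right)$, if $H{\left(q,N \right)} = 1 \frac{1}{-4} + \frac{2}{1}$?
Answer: $-1131$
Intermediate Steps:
$H{\left(q,N \right)} = \frac{7}{4}$ ($H{\left(q,N \right)} = 1 \left(- \frac{1}{4}\right) + 2 \cdot 1 = - \frac{1}{4} + 2 = \frac{7}{4}$)
$j{\left(H{\left(-4,-3 \right)} \right)} \left(-87\right) = 13 \left(-87\right) = -1131$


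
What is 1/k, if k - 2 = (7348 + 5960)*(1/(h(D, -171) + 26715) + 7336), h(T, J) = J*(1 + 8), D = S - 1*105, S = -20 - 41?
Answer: 2098/204822475129 ≈ 1.0243e-8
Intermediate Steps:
S = -61
D = -166 (D = -61 - 1*105 = -61 - 105 = -166)
h(T, J) = 9*J (h(T, J) = J*9 = 9*J)
k = 204822475129/2098 (k = 2 + (7348 + 5960)*(1/(9*(-171) + 26715) + 7336) = 2 + 13308*(1/(-1539 + 26715) + 7336) = 2 + 13308*(1/25176 + 7336) = 2 + 13308*(184691137/25176) = 2 + 204822470933/2098 = 204822475129/2098 ≈ 9.7628e+7)
1/k = 1/(204822475129/2098) = 2098/204822475129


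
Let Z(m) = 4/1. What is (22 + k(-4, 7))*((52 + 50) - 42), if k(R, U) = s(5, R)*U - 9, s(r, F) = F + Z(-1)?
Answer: 780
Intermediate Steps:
Z(m) = 4 (Z(m) = 4*1 = 4)
s(r, F) = 4 + F (s(r, F) = F + 4 = 4 + F)
k(R, U) = -9 + U*(4 + R) (k(R, U) = (4 + R)*U - 9 = U*(4 + R) - 9 = -9 + U*(4 + R))
(22 + k(-4, 7))*((52 + 50) - 42) = (22 + (-9 + 7*(4 - 4)))*((52 + 50) - 42) = (22 + (-9 + 7*0))*(102 - 42) = (22 + (-9 + 0))*60 = (22 - 9)*60 = 13*60 = 780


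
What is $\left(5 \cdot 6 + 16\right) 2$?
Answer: $92$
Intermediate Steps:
$\left(5 \cdot 6 + 16\right) 2 = \left(30 + 16\right) 2 = 46 \cdot 2 = 92$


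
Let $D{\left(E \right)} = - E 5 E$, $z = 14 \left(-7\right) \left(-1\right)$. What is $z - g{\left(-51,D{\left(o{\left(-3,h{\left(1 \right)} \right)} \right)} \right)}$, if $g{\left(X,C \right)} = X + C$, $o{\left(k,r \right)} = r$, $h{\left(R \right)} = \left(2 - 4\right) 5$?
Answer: $649$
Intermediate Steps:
$h{\left(R \right)} = -10$ ($h{\left(R \right)} = \left(-2\right) 5 = -10$)
$z = 98$ ($z = \left(-98\right) \left(-1\right) = 98$)
$D{\left(E \right)} = - 5 E^{2}$ ($D{\left(E \right)} = - 5 E E = - 5 E^{2}$)
$g{\left(X,C \right)} = C + X$
$z - g{\left(-51,D{\left(o{\left(-3,h{\left(1 \right)} \right)} \right)} \right)} = 98 - \left(- 5 \left(-10\right)^{2} - 51\right) = 98 - \left(\left(-5\right) 100 - 51\right) = 98 - \left(-500 - 51\right) = 98 - -551 = 98 + 551 = 649$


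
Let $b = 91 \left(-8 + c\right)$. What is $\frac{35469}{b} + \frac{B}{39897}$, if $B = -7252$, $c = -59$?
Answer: $- \frac{16036507}{2673099} \approx -5.9992$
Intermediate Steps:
$b = -6097$ ($b = 91 \left(-8 - 59\right) = 91 \left(-67\right) = -6097$)
$\frac{35469}{b} + \frac{B}{39897} = \frac{35469}{-6097} - \frac{7252}{39897} = 35469 \left(- \frac{1}{6097}\right) - \frac{7252}{39897} = - \frac{5067}{871} - \frac{7252}{39897} = - \frac{16036507}{2673099}$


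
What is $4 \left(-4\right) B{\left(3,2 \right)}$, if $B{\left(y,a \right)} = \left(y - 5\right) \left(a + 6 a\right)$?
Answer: $448$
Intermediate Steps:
$B{\left(y,a \right)} = 7 a \left(-5 + y\right)$ ($B{\left(y,a \right)} = \left(-5 + y\right) 7 a = 7 a \left(-5 + y\right)$)
$4 \left(-4\right) B{\left(3,2 \right)} = 4 \left(-4\right) 7 \cdot 2 \left(-5 + 3\right) = - 16 \cdot 7 \cdot 2 \left(-2\right) = \left(-16\right) \left(-28\right) = 448$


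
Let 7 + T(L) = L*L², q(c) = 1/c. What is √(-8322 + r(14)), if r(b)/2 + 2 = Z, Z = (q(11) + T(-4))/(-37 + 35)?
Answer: I*√998866/11 ≈ 90.858*I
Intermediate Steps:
T(L) = -7 + L³ (T(L) = -7 + L*L² = -7 + L³)
Z = 390/11 (Z = (1/11 + (-7 + (-4)³))/(-37 + 35) = (1/11 + (-7 - 64))/(-2) = (1/11 - 71)*(-½) = -780/11*(-½) = 390/11 ≈ 35.455)
r(b) = 736/11 (r(b) = -4 + 2*(390/11) = -4 + 780/11 = 736/11)
√(-8322 + r(14)) = √(-8322 + 736/11) = √(-90806/11) = I*√998866/11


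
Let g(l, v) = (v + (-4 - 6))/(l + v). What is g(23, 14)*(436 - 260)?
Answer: 704/37 ≈ 19.027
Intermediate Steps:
g(l, v) = (-10 + v)/(l + v) (g(l, v) = (v - 10)/(l + v) = (-10 + v)/(l + v))
g(23, 14)*(436 - 260) = ((-10 + 14)/(23 + 14))*(436 - 260) = (4/37)*176 = 704/37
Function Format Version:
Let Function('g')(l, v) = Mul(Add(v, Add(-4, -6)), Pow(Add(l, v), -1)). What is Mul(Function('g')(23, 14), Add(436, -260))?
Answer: Rational(704, 37) ≈ 19.027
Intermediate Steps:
Function('g')(l, v) = Mul(Pow(Add(l, v), -1), Add(-10, v)) (Function('g')(l, v) = Mul(Add(v, -10), Pow(Add(l, v), -1)) = Mul(Add(-10, v), Pow(Add(l, v), -1)) = Mul(Pow(Add(l, v), -1), Add(-10, v)))
Mul(Function('g')(23, 14), Add(436, -260)) = Mul(Mul(Pow(Add(23, 14), -1), Add(-10, 14)), Add(436, -260)) = Mul(Mul(Pow(37, -1), 4), 176) = Mul(Mul(Rational(1, 37), 4), 176) = Mul(Rational(4, 37), 176) = Rational(704, 37)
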